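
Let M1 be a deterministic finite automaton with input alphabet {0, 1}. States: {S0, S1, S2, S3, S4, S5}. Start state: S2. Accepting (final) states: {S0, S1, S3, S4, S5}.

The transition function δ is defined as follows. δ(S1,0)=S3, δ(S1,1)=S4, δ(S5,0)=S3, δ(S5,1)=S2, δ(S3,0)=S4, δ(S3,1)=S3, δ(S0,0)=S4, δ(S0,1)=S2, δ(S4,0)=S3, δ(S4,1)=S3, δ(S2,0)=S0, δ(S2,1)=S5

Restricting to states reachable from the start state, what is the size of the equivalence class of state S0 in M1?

States {S1} cannot be reached from the start state, so discard them.
Initial partition by acceptance: {S0,S3,S4,S5} | {S2}.
Split {S0,S3,S4,S5} by δ(·,1) → {S0,S5} and {S3,S4}.
The partition is now stable with 3 blocks: {S0,S5} | {S2} | {S3,S4}.
The equivalence class containing S0 is {S0,S5}, of size 2.

2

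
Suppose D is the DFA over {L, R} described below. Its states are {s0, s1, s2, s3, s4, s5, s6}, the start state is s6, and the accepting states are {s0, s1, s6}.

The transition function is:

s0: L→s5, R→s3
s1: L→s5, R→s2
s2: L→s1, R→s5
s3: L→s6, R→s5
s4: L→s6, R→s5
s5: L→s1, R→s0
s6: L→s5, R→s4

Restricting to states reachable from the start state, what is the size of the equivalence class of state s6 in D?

Every state is reachable, so we keep all 7.
Start with accepting vs non-accepting: {s0,s1,s6} | {s2,s3,s4,s5}.
Refine {s2,s3,s4,s5} on symbol R: members go to different blocks, giving {s2,s3,s4} and {s5}.
The partition is now stable with 3 blocks: {s0,s1,s6} | {s2,s3,s4} | {s5}.
State s6 belongs to the block {s0,s1,s6}, which has 3 states.

3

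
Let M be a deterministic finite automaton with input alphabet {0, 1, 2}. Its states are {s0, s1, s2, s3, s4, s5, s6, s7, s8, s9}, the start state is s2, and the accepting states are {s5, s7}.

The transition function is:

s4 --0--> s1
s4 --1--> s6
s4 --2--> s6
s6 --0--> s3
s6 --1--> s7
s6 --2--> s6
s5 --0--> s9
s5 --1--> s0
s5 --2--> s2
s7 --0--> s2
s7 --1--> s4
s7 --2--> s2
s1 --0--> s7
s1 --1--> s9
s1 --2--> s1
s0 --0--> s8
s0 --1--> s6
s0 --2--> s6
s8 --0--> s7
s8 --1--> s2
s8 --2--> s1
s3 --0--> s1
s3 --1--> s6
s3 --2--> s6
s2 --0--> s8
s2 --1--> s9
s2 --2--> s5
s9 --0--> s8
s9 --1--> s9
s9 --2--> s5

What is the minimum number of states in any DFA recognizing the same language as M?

5

Initial partition by acceptance: {s5,s7} | {s0,s1,s2,s3,s4,s6,s8,s9}.
Split {s0,s1,s2,s3,s4,s6,s8,s9} by δ(·,0) → {s0,s2,s3,s4,s6,s9} and {s1,s8}.
Refine {s0,s2,s3,s4,s6,s9} on symbol 0: members go to different blocks, giving {s0,s2,s3,s4,s9} and {s6}.
Refine {s0,s2,s3,s4,s9} on symbol 1: members go to different blocks, giving {s0,s3,s4} and {s2,s9}.
No further refinement is possible. Final partition (5 blocks): {s5,s7} | {s0,s3,s4} | {s1,s8} | {s6} | {s2,s9}.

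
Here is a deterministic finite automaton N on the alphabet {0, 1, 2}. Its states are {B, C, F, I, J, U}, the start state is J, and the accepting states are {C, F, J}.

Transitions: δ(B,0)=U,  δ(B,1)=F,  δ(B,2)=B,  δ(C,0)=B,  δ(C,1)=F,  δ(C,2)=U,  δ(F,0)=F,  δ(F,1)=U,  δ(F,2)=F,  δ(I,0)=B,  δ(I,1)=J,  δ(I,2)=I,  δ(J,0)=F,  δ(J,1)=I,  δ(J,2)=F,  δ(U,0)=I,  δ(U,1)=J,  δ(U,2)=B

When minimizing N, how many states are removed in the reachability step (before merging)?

1

Starting at J and following transitions, the reachable set is {B, F, I, J, U}. That leaves C unreachable — 1 in total.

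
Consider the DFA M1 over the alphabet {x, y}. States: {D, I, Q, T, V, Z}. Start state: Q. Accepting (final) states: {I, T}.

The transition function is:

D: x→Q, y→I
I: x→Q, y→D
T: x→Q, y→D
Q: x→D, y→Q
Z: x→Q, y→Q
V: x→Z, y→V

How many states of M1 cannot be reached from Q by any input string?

3

BFS from Q reaches {D, I, Q}; the 3 state(s) T, V, Z are never visited.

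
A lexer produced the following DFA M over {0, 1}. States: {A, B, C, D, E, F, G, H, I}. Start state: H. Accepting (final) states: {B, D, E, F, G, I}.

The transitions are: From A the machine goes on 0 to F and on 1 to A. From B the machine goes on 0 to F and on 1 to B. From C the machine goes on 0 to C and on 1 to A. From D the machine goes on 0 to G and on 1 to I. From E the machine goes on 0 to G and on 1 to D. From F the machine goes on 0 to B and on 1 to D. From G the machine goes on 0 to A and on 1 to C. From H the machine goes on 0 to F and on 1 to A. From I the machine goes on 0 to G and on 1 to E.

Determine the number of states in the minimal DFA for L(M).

All states are reachable from the start state.
P0 = {B,D,E,F,G,I} | {A,C,H}.
Split {B,D,E,F,G,I} by δ(·,0) → {B,D,E,F,I} and {G}.
Refine {B,D,E,F,I} on symbol 0: members go to different blocks, giving {D,E,I} and {B,F}.
Refine {A,C,H} on symbol 0: members go to different blocks, giving {A,H} and {C}.
Split {B,F} by δ(·,1) → {B} and {F}.
Stable partition: {D,E,I} | {A,H} | {G} | {B} | {C} | {F} — 6 equivalence classes.

6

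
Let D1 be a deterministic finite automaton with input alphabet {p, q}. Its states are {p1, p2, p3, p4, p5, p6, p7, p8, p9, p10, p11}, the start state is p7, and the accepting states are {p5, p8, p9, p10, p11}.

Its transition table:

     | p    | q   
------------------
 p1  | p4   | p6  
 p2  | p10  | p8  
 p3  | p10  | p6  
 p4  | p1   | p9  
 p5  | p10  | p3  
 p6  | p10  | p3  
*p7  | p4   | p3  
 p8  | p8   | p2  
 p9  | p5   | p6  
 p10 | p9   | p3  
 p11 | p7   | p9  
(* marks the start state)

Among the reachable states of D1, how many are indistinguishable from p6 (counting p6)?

States {p2,p8,p11} cannot be reached from the start state, so discard them.
Initial partition by acceptance: {p5,p9,p10} | {p1,p3,p4,p6,p7}.
Refine {p1,p3,p4,p6,p7} on symbol p: members go to different blocks, giving {p1,p4,p7} and {p3,p6}.
On input q, block {p1,p4,p7} splits into {p1,p7} and {p4}.
The partition is now stable with 4 blocks: {p5,p9,p10} | {p1,p7} | {p3,p6} | {p4}.
The equivalence class containing p6 is {p3,p6}, of size 2.

2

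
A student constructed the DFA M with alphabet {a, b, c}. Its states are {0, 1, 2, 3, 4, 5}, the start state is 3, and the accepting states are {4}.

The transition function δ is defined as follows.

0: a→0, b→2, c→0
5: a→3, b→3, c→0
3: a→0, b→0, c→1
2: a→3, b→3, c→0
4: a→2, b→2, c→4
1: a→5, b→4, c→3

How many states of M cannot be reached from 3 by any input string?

Every one of the 6 states is reachable from 3.

0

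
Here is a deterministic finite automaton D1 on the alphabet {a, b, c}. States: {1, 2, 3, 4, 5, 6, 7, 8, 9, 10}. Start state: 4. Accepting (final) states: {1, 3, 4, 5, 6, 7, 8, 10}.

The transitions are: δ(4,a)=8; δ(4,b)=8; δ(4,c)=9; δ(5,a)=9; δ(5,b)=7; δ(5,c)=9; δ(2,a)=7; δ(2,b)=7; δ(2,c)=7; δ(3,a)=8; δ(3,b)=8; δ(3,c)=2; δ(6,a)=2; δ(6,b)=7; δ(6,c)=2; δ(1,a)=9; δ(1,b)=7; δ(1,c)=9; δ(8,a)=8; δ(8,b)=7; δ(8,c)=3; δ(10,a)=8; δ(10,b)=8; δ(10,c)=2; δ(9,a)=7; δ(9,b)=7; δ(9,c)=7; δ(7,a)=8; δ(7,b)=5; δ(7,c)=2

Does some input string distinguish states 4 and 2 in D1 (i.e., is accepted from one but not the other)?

States {1,6,10} cannot be reached from the start state, so discard them.
P0 = {3,4,5,7,8} | {2,9}.
Refine {3,4,5,7,8} on symbol a: members go to different blocks, giving {3,4,7,8} and {5}.
Split {3,4,7,8} by δ(·,b) → {3,4,8} and {7}.
Split {3,4,8} by δ(·,b) → {3,4} and {8}.
No further refinement is possible. Final partition (5 blocks): {3,4} | {2,9} | {5} | {7} | {8}.
4 and 2 end up in different blocks, so they are distinguishable. For instance, the string 'ε' is accepted from only 4.

Yes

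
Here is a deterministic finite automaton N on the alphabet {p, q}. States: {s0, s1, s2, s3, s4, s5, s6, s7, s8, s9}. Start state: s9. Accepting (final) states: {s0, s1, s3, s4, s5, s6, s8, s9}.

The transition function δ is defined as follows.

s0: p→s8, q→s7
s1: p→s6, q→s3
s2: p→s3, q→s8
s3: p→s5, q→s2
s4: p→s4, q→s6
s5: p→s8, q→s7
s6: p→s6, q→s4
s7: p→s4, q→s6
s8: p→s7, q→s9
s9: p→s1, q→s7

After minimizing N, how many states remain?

First remove the unreachable states {s0}; 9 states remain.
P0 = {s1,s3,s4,s5,s6,s8,s9} | {s2,s7}.
Split {s1,s3,s4,s5,s6,s8,s9} by δ(·,p) → {s1,s3,s4,s5,s6,s9} and {s8}.
Refine {s1,s3,s4,s5,s6,s9} on symbol p: members go to different blocks, giving {s1,s3,s4,s6,s9} and {s5}.
On input p, block {s1,s3,s4,s6,s9} splits into {s1,s4,s6,s9} and {s3}.
On input q, block {s1,s4,s6,s9} splits into {s4,s6} and {s1} and {s9}.
Refine {s2,s7} on symbol p: members go to different blocks, giving {s2} and {s7}.
The partition is now stable with 8 blocks: {s4,s6} | {s2} | {s8} | {s5} | {s3} | {s1} | {s9} | {s7}.

8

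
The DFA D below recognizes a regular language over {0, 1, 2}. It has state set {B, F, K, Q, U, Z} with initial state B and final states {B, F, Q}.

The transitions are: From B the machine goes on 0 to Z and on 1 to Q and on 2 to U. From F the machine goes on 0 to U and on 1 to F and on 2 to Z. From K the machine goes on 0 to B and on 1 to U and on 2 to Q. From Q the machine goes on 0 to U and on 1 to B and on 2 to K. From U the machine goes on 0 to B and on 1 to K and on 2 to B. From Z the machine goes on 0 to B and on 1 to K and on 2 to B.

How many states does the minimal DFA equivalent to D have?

2

States {F} cannot be reached from the start state, so discard them.
P0 = {B,Q} | {K,U,Z}.
Stable partition: {B,Q} | {K,U,Z} — 2 equivalence classes.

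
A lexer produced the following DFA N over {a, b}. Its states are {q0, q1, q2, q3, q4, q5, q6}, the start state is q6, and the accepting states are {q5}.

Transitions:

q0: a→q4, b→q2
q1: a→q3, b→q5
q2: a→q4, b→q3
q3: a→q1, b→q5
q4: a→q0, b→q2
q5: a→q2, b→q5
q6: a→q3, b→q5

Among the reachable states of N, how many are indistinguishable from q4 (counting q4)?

2

Every state is reachable, so we keep all 7.
P0 = {q5} | {q0,q1,q2,q3,q4,q6}.
On input b, block {q0,q1,q2,q3,q4,q6} splits into {q0,q2,q4} and {q1,q3,q6}.
Refine {q0,q2,q4} on symbol b: members go to different blocks, giving {q0,q4} and {q2}.
The partition is now stable with 4 blocks: {q5} | {q0,q4} | {q1,q3,q6} | {q2}.
The equivalence class containing q4 is {q0,q4}, of size 2.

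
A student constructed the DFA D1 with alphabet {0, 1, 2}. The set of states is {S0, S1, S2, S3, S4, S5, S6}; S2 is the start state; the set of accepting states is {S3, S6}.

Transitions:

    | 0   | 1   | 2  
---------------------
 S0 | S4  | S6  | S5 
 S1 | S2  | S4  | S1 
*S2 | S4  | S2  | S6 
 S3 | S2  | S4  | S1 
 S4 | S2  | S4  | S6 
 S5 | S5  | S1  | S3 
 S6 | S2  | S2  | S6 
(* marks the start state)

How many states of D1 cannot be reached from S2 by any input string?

BFS from S2 reaches {S2, S4, S6}; the 4 state(s) S0, S1, S3, S5 are never visited.

4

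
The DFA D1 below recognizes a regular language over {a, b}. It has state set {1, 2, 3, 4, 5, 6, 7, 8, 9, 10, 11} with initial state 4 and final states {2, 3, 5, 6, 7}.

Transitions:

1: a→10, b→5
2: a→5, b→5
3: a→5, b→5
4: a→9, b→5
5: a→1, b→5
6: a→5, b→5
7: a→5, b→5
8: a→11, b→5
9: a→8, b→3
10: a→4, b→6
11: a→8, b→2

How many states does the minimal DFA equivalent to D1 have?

4

Reachable states from the start: {1,2,3,4,5,6,8,9,10,11}. Unreachable: {7} — drop them.
Initial partition by acceptance: {2,3,5,6} | {1,4,8,9,10,11}.
Refine {2,3,5,6} on symbol a: members go to different blocks, giving {2,3,6} and {5}.
On input b, block {1,4,8,9,10,11} splits into {1,4,8} and {9,10,11}.
Stable partition: {2,3,6} | {1,4,8} | {5} | {9,10,11} — 4 equivalence classes.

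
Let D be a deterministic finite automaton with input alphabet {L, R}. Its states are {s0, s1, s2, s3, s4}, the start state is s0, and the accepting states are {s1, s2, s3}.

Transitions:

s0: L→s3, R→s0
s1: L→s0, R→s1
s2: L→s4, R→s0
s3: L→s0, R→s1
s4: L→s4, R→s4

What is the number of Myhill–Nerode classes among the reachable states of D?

2

States {s2,s4} cannot be reached from the start state, so discard them.
P0 = {s1,s3} | {s0}.
Stable partition: {s1,s3} | {s0} — 2 equivalence classes.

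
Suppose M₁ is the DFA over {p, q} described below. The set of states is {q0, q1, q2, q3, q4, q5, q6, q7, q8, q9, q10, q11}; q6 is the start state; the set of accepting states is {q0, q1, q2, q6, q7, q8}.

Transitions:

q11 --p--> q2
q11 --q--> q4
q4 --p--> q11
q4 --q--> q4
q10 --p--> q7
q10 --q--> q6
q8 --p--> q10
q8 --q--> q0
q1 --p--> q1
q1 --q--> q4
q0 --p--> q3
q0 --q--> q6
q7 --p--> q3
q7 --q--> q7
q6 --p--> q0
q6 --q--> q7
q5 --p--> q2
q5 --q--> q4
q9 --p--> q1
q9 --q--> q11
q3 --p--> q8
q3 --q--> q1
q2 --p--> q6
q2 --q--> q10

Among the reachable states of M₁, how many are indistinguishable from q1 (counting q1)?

Reachable states from the start: {q0,q1,q2,q3,q4,q6,q7,q8,q10,q11}. Unreachable: {q5,q9} — drop them.
Start with accepting vs non-accepting: {q0,q1,q2,q6,q7,q8} | {q3,q4,q10,q11}.
Split {q0,q1,q2,q6,q7,q8} by δ(·,p) → {q0,q7,q8} and {q1,q2,q6}.
Refine {q0,q7,q8} on symbol q: members go to different blocks, giving {q7,q8} and {q0}.
Refine {q7,q8} on symbol q: members go to different blocks, giving {q7} and {q8}.
Refine {q3,q4,q10,q11} on symbol p: members go to different blocks, giving {q3} and {q4} and {q10} and {q11}.
Split {q1,q2,q6} by δ(·,p) → {q1,q2} and {q6}.
Split {q1,q2} by δ(·,p) → {q1} and {q2}.
The partition is now stable with 10 blocks: {q7} | {q3} | {q1} | {q0} | {q8} | {q4} | {q10} | {q11} | {q6} | {q2}.
The equivalence class containing q1 is {q1}, of size 1.

1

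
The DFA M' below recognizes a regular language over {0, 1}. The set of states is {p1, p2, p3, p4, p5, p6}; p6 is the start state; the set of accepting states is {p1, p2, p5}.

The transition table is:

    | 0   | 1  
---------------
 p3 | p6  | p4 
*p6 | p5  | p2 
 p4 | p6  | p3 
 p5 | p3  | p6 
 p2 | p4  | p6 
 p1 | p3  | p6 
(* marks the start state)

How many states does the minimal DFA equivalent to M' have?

3

States {p1} cannot be reached from the start state, so discard them.
Initial partition by acceptance: {p2,p5} | {p3,p4,p6}.
Refine {p3,p4,p6} on symbol 0: members go to different blocks, giving {p3,p4} and {p6}.
Stable partition: {p2,p5} | {p3,p4} | {p6} — 3 equivalence classes.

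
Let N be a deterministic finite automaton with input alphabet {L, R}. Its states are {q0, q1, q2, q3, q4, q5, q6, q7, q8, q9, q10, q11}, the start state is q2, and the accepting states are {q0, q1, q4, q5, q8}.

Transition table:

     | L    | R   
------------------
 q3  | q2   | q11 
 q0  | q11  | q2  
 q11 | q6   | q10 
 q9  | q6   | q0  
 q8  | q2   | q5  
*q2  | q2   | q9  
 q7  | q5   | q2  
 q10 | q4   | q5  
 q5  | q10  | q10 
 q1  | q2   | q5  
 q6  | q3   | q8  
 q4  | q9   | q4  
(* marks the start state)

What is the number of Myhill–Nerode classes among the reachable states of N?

10

First remove the unreachable states {q1,q7}; 10 states remain.
P0 = {q0,q4,q5,q8} | {q2,q3,q6,q9,q10,q11}.
On input R, block {q0,q4,q5,q8} splits into {q0,q5} and {q4,q8}.
Split {q2,q3,q6,q9,q10,q11} by δ(·,L) → {q2,q3,q6,q9,q11} and {q10}.
Refine {q0,q5} on symbol L: members go to different blocks, giving {q0} and {q5}.
Refine {q2,q3,q6,q9,q11} on symbol R: members go to different blocks, giving {q2,q3} and {q6} and {q9} and {q11}.
On input R, block {q2,q3} splits into {q2} and {q3}.
On input L, block {q4,q8} splits into {q4} and {q8}.
No further refinement is possible. Final partition (10 blocks): {q0} | {q2} | {q4} | {q10} | {q5} | {q6} | {q9} | {q11} | {q3} | {q8}.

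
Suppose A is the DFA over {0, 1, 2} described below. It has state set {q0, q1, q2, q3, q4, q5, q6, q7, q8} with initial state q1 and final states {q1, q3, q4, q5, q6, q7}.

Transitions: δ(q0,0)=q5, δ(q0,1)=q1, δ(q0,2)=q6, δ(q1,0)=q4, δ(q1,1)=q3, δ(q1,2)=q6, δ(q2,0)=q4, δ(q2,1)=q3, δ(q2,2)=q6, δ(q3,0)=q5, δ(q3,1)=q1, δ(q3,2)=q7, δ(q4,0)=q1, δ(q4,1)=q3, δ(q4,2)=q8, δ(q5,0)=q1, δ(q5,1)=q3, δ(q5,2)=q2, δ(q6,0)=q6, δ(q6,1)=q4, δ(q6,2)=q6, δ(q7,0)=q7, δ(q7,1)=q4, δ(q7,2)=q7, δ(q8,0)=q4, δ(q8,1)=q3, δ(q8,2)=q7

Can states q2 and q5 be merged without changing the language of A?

First remove the unreachable states {q0}; 8 states remain.
P0 = {q1,q3,q4,q5,q6,q7} | {q2,q8}.
On input 2, block {q1,q3,q4,q5,q6,q7} splits into {q1,q3,q6,q7} and {q4,q5}.
Refine {q1,q3,q6,q7} on symbol 0: members go to different blocks, giving {q1,q3} and {q6,q7}.
The partition is now stable with 4 blocks: {q1,q3} | {q2,q8} | {q4,q5} | {q6,q7}.
q2 and q5 end up in different blocks, so they are distinguishable. For instance, the string 'ε' is accepted from only q5.

No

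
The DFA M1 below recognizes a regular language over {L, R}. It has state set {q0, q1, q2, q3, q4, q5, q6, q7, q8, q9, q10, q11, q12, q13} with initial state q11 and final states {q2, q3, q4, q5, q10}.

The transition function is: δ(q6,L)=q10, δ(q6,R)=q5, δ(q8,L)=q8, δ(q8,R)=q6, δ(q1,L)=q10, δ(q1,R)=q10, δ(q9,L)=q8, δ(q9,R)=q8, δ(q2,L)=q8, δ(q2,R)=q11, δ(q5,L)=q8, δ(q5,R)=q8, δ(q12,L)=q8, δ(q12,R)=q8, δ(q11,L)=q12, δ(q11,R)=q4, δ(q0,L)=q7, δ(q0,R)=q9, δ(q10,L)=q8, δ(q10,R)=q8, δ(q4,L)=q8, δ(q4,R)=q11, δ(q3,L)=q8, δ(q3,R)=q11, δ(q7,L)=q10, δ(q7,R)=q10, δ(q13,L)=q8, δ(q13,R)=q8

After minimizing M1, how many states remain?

States {q0,q1,q2,q3,q7,q9,q13} cannot be reached from the start state, so discard them.
P0 = {q4,q5,q10} | {q6,q8,q11,q12}.
On input L, block {q6,q8,q11,q12} splits into {q8,q11,q12} and {q6}.
Split {q8,q11,q12} by δ(·,R) → {q8} and {q11} and {q12}.
On input R, block {q4,q5,q10} splits into {q5,q10} and {q4}.
No further refinement is possible. Final partition (6 blocks): {q5,q10} | {q8} | {q6} | {q11} | {q12} | {q4}.

6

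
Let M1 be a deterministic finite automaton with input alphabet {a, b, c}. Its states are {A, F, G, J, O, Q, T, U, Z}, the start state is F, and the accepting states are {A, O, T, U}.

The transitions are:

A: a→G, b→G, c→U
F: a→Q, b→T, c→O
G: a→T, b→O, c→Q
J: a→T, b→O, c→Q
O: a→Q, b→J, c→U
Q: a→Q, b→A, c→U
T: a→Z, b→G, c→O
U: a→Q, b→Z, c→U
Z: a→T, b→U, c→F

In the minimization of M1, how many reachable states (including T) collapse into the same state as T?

Every state is reachable, so we keep all 9.
Initial partition by acceptance: {A,O,T,U} | {F,G,J,Q,Z}.
Split {F,G,J,Q,Z} by δ(·,a) → {G,J,Z} and {F,Q}.
Refine {A,O,T,U} on symbol a: members go to different blocks, giving {A,T} and {O,U}.
Stable partition: {A,T} | {G,J,Z} | {F,Q} | {O,U} — 4 equivalence classes.
State T belongs to the block {A,T}, which has 2 states.

2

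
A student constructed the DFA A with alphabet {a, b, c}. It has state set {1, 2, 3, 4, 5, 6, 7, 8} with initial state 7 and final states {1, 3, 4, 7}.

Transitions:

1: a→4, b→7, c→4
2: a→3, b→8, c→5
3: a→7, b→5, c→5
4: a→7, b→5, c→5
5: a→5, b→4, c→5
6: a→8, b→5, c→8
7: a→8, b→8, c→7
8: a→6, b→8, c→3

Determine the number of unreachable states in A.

No path from 7 leads to 1, 2; the other 6 states are all reachable.

2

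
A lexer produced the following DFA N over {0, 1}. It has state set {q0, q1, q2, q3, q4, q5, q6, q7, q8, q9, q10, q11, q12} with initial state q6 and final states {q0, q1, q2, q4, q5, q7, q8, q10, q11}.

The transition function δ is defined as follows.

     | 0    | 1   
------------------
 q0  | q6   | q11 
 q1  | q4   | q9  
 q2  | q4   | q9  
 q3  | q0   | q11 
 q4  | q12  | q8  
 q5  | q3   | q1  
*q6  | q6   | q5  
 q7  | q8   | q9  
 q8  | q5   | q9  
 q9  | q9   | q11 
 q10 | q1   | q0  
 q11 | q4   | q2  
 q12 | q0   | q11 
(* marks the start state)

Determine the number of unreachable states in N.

2

BFS from q6 reaches {q0, q1, q2, q3, q4, q5, q6, q8, q9, q11, q12}; the 2 state(s) q7, q10 are never visited.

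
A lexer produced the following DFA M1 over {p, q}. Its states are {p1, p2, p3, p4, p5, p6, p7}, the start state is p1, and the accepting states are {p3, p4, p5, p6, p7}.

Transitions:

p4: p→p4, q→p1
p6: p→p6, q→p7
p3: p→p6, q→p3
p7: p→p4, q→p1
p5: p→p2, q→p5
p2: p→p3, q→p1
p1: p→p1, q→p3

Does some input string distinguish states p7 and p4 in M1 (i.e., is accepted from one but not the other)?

No

First remove the unreachable states {p2,p5}; 5 states remain.
Initial partition by acceptance: {p3,p4,p6,p7} | {p1}.
Split {p3,p4,p6,p7} by δ(·,q) → {p3,p6} and {p4,p7}.
Refine {p3,p6} on symbol q: members go to different blocks, giving {p3} and {p6}.
Stable partition: {p3} | {p1} | {p4,p7} | {p6} — 4 equivalence classes.
p7 and p4 lie in the same block of the stable partition, so they are equivalent — no string distinguishes them.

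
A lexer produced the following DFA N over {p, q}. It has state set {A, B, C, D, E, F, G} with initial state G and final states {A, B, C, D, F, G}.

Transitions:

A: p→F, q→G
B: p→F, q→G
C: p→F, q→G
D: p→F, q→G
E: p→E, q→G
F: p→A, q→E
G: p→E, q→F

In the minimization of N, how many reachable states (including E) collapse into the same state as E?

First remove the unreachable states {B,C,D}; 4 states remain.
P0 = {A,F,G} | {E}.
On input p, block {A,F,G} splits into {A,F} and {G}.
Split {A,F} by δ(·,q) → {A} and {F}.
The partition is now stable with 4 blocks: {A} | {E} | {G} | {F}.
The equivalence class containing E is {E}, of size 1.

1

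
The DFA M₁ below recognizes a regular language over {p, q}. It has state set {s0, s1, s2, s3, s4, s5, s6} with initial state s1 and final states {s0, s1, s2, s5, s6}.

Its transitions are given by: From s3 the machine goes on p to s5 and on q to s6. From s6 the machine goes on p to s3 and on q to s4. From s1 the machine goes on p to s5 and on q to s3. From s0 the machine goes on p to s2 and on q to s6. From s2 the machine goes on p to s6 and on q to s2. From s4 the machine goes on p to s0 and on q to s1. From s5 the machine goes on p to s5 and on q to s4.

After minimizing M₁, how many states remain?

7

Start with accepting vs non-accepting: {s0,s1,s2,s5,s6} | {s3,s4}.
Refine {s0,s1,s2,s5,s6} on symbol p: members go to different blocks, giving {s0,s1,s2,s5} and {s6}.
On input p, block {s0,s1,s2,s5} splits into {s0,s1,s5} and {s2}.
On input p, block {s0,s1,s5} splits into {s1,s5} and {s0}.
On input p, block {s3,s4} splits into {s3} and {s4}.
Refine {s1,s5} on symbol q: members go to different blocks, giving {s1} and {s5}.
The partition is now stable with 7 blocks: {s1} | {s3} | {s6} | {s2} | {s0} | {s4} | {s5}.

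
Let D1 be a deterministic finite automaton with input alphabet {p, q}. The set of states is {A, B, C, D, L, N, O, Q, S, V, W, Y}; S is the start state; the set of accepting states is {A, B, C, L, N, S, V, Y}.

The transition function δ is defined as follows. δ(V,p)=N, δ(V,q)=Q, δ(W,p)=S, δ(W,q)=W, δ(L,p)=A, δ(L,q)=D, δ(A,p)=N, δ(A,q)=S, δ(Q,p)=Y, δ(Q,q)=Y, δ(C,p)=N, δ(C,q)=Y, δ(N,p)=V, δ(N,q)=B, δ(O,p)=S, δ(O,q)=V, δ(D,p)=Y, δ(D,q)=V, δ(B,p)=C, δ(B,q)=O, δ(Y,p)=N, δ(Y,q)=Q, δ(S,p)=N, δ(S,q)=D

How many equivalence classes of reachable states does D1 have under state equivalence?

5

States {A,L,W} cannot be reached from the start state, so discard them.
Start with accepting vs non-accepting: {B,C,N,S,V,Y} | {D,O,Q}.
Split {B,C,N,S,V,Y} by δ(·,q) → {B,S,V,Y} and {C,N}.
On input p, block {C,N} splits into {C} and {N}.
Split {B,S,V,Y} by δ(·,p) → {S,V,Y} and {B}.
No further refinement is possible. Final partition (5 blocks): {S,V,Y} | {D,O,Q} | {C} | {N} | {B}.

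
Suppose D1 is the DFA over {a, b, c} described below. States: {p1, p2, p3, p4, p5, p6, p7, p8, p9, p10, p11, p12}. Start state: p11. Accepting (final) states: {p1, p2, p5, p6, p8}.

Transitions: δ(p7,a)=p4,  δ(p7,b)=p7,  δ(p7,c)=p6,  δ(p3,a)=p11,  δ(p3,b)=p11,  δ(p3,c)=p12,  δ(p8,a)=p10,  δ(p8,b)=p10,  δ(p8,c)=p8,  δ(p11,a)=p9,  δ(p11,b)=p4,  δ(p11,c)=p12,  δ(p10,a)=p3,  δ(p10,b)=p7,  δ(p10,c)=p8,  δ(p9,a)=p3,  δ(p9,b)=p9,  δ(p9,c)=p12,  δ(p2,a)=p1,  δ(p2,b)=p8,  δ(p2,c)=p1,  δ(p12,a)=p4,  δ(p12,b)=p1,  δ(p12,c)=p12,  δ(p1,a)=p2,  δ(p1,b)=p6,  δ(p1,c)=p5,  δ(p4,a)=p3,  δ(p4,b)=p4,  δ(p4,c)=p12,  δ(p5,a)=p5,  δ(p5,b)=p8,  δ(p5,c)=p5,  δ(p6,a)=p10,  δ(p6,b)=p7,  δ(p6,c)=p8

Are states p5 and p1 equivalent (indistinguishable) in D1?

Initial partition by acceptance: {p1,p2,p5,p6,p8} | {p3,p4,p7,p9,p10,p11,p12}.
Refine {p1,p2,p5,p6,p8} on symbol a: members go to different blocks, giving {p1,p2,p5} and {p6,p8}.
Refine {p3,p4,p7,p9,p10,p11,p12} on symbol b: members go to different blocks, giving {p3,p4,p7,p9,p10,p11} and {p12}.
Split {p3,p4,p7,p9,p10,p11} by δ(·,c) → {p3,p4,p9,p11} and {p7,p10}.
No further refinement is possible. Final partition (5 blocks): {p1,p2,p5} | {p3,p4,p9,p11} | {p6,p8} | {p12} | {p7,p10}.
p5 and p1 lie in the same block of the stable partition, so they are equivalent — no string distinguishes them.

Yes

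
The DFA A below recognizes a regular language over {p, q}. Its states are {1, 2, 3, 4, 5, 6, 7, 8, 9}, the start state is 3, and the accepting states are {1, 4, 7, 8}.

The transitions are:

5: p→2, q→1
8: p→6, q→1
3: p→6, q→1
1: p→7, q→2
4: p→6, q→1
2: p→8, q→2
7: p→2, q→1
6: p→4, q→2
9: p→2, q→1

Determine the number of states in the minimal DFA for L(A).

Reachable states from the start: {1,2,3,4,6,7,8}. Unreachable: {5,9} — drop them.
P0 = {1,4,7,8} | {2,3,6}.
Split {1,4,7,8} by δ(·,p) → {4,7,8} and {1}.
On input p, block {2,3,6} splits into {2,6} and {3}.
No further refinement is possible. Final partition (4 blocks): {4,7,8} | {2,6} | {1} | {3}.

4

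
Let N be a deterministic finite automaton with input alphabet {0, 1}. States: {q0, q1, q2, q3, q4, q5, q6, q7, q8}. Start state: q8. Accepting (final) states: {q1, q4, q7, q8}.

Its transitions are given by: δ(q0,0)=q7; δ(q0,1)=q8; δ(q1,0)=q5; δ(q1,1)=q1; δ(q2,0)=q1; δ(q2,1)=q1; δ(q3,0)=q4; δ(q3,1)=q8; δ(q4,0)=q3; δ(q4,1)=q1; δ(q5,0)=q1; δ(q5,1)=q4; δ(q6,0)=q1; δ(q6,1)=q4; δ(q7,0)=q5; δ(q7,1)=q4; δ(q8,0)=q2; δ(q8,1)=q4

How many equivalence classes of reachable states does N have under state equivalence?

States {q0,q6,q7} cannot be reached from the start state, so discard them.
Start with accepting vs non-accepting: {q1,q4,q8} | {q2,q3,q5}.
Stable partition: {q1,q4,q8} | {q2,q3,q5} — 2 equivalence classes.

2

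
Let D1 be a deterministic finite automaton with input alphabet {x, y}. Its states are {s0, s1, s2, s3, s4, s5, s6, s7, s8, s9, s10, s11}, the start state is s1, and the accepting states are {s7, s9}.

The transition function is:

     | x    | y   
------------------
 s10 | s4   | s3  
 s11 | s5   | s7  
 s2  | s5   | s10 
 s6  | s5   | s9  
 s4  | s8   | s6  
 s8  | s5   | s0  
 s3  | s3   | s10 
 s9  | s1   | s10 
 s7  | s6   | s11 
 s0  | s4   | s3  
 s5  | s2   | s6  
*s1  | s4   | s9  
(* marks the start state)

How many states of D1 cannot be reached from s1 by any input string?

Starting at s1 and following transitions, the reachable set is {s0, s1, s2, s3, s4, s5, s6, s8, s9, s10}. That leaves s7, s11 unreachable — 2 in total.

2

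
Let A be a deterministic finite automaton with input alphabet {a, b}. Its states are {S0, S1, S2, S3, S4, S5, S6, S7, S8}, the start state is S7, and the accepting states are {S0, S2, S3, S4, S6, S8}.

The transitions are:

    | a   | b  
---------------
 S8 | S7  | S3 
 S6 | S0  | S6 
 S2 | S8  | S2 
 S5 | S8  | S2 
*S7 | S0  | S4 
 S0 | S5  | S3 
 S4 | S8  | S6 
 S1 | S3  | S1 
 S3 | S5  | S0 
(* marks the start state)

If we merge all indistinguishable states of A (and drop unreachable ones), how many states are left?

Reachable states from the start: {S0,S2,S3,S4,S5,S6,S7,S8}. Unreachable: {S1} — drop them.
Start with accepting vs non-accepting: {S0,S2,S3,S4,S6,S8} | {S5,S7}.
Split {S0,S2,S3,S4,S6,S8} by δ(·,a) → {S0,S3,S8} and {S2,S4,S6}.
The partition is now stable with 3 blocks: {S0,S3,S8} | {S5,S7} | {S2,S4,S6}.

3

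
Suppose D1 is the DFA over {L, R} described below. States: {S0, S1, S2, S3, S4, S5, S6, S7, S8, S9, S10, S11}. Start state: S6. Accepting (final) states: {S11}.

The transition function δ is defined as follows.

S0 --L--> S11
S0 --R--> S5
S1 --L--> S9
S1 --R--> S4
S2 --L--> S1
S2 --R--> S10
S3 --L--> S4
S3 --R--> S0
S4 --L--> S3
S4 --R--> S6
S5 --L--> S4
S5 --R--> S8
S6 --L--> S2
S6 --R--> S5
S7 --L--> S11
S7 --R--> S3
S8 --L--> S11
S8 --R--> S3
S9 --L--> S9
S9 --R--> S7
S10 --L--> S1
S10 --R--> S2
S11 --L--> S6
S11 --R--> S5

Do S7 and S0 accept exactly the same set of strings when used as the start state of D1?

Yes

All states are reachable from the start state.
Start with accepting vs non-accepting: {S11} | {S0,S1,S2,S3,S4,S5,S6,S7,S8,S9,S10}.
Refine {S0,S1,S2,S3,S4,S5,S6,S7,S8,S9,S10} on symbol L: members go to different blocks, giving {S1,S2,S3,S4,S5,S6,S9,S10} and {S0,S7,S8}.
Split {S1,S2,S3,S4,S5,S6,S9,S10} by δ(·,R) → {S1,S2,S4,S6,S10} and {S3,S5,S9}.
On input L, block {S1,S2,S4,S6,S10} splits into {S2,S6,S10} and {S1,S4}.
Split {S2,S6,S10} by δ(·,L) → {S2,S10} and {S6}.
On input L, block {S3,S5,S9} splits into {S3,S5} and {S9}.
Split {S1,S4} by δ(·,L) → {S1} and {S4}.
The partition is now stable with 8 blocks: {S11} | {S2,S10} | {S0,S7,S8} | {S3,S5} | {S1} | {S6} | {S9} | {S4}.
S7 and S0 lie in the same block of the stable partition, so they are equivalent — no string distinguishes them.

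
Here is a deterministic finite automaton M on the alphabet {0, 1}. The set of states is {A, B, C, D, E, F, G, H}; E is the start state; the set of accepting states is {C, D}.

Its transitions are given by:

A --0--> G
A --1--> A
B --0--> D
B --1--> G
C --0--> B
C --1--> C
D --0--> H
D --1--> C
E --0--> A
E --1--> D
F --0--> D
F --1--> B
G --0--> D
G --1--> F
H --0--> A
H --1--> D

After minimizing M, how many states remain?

5

P0 = {C,D} | {A,B,E,F,G,H}.
Refine {A,B,E,F,G,H} on symbol 0: members go to different blocks, giving {A,E,H} and {B,F,G}.
Refine {C,D} on symbol 0: members go to different blocks, giving {C} and {D}.
On input 0, block {A,E,H} splits into {E,H} and {A}.
No further refinement is possible. Final partition (5 blocks): {C} | {E,H} | {B,F,G} | {D} | {A}.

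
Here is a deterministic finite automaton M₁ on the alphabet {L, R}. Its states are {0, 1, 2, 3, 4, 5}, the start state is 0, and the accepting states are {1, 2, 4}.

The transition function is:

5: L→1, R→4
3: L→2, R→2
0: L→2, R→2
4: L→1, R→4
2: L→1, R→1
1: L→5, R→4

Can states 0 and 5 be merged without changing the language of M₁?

Reachable states from the start: {0,1,2,4,5}. Unreachable: {3} — drop them.
Start with accepting vs non-accepting: {1,2,4} | {0,5}.
On input L, block {1,2,4} splits into {2,4} and {1}.
Refine {2,4} on symbol R: members go to different blocks, giving {2} and {4}.
On input L, block {0,5} splits into {0} and {5}.
No further refinement is possible. Final partition (5 blocks): {2} | {0} | {1} | {4} | {5}.
0 and 5 end up in different blocks, so they are distinguishable. For instance, the string 'LL' is accepted from only 0.

No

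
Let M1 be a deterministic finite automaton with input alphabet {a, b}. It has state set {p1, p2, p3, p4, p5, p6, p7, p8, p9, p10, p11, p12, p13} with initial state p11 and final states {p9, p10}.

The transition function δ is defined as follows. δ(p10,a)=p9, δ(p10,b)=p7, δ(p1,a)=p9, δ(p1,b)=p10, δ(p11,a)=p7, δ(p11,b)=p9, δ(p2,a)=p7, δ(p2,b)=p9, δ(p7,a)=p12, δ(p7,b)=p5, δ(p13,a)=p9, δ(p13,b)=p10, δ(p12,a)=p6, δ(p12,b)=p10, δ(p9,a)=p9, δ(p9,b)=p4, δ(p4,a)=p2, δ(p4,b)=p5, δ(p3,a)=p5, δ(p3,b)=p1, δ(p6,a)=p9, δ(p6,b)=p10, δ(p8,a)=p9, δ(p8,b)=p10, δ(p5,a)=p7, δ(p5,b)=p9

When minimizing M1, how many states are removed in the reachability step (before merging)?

4

Starting at p11 and following transitions, the reachable set is {p2, p4, p5, p6, p7, p9, p10, p11, p12}. That leaves p1, p3, p8, p13 unreachable — 4 in total.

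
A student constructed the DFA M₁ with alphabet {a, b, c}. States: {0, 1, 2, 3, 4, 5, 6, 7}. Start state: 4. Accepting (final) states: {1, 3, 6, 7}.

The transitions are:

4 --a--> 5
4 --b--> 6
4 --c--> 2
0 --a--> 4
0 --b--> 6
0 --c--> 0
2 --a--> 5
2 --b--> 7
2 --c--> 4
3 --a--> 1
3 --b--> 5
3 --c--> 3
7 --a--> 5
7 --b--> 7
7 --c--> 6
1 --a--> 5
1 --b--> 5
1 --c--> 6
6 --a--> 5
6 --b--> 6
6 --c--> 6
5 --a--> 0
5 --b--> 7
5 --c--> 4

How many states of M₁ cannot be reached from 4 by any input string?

Starting at 4 and following transitions, the reachable set is {0, 2, 4, 5, 6, 7}. That leaves 1, 3 unreachable — 2 in total.

2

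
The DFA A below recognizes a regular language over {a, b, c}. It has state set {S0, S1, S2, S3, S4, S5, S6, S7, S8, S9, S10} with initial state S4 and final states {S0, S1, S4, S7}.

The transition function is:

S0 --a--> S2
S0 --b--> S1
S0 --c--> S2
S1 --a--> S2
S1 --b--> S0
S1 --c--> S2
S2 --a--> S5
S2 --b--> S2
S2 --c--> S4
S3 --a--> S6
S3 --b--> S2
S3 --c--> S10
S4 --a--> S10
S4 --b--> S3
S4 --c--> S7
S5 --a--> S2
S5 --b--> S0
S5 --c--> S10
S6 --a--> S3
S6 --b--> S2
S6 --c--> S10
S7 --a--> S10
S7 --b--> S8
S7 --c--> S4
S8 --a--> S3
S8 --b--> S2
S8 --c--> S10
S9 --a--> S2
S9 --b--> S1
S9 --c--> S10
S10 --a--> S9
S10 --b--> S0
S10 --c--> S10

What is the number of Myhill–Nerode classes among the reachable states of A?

6

P0 = {S0,S1,S4,S7} | {S2,S3,S5,S6,S8,S9,S10}.
Refine {S0,S1,S4,S7} on symbol b: members go to different blocks, giving {S0,S1} and {S4,S7}.
On input b, block {S2,S3,S5,S6,S8,S9,S10} splits into {S2,S3,S6,S8} and {S5,S9,S10}.
On input a, block {S2,S3,S6,S8} splits into {S3,S6,S8} and {S2}.
Refine {S5,S9,S10} on symbol a: members go to different blocks, giving {S5,S9} and {S10}.
Stable partition: {S0,S1} | {S3,S6,S8} | {S4,S7} | {S5,S9} | {S2} | {S10} — 6 equivalence classes.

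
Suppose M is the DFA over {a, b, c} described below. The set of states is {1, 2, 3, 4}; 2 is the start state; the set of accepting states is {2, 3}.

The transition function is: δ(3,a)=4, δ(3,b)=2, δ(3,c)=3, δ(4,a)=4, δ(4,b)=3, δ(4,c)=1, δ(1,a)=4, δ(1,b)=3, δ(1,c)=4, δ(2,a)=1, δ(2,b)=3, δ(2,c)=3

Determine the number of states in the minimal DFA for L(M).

2

Initial partition by acceptance: {2,3} | {1,4}.
No further refinement is possible. Final partition (2 blocks): {2,3} | {1,4}.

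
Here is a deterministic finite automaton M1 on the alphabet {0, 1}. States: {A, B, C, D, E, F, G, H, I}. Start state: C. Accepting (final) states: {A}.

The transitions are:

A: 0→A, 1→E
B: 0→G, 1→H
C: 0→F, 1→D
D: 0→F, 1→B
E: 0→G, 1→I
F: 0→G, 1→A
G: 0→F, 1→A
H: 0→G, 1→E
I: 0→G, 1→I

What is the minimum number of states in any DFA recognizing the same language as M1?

3

Initial partition by acceptance: {A} | {B,C,D,E,F,G,H,I}.
On input 1, block {B,C,D,E,F,G,H,I} splits into {B,C,D,E,H,I} and {F,G}.
The partition is now stable with 3 blocks: {A} | {B,C,D,E,H,I} | {F,G}.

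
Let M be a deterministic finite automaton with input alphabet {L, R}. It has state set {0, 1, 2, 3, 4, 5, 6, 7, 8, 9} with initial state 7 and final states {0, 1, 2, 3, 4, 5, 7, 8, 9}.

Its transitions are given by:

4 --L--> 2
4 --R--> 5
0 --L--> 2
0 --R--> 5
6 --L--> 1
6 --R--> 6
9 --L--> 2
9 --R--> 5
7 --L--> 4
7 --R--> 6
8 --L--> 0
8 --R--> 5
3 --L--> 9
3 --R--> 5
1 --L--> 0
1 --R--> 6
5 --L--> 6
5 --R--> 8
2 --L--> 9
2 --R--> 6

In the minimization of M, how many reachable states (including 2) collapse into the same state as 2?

3

First remove the unreachable states {3}; 9 states remain.
P0 = {0,1,2,4,5,7,8,9} | {6}.
Refine {0,1,2,4,5,7,8,9} on symbol L: members go to different blocks, giving {0,1,2,4,7,8,9} and {5}.
Split {0,1,2,4,7,8,9} by δ(·,R) → {0,4,8,9} and {1,2,7}.
Split {0,4,8,9} by δ(·,L) → {0,4,9} and {8}.
The partition is now stable with 5 blocks: {0,4,9} | {6} | {5} | {1,2,7} | {8}.
State 2 belongs to the block {1,2,7}, which has 3 states.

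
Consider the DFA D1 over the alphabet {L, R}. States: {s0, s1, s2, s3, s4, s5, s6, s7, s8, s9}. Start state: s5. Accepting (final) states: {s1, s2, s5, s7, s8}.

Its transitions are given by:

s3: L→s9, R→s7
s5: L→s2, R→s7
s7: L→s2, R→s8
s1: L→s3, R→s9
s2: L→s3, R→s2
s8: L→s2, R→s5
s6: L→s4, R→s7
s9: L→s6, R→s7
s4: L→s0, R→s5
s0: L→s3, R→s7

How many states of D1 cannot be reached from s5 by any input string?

No path from s5 leads to s1; the other 9 states are all reachable.

1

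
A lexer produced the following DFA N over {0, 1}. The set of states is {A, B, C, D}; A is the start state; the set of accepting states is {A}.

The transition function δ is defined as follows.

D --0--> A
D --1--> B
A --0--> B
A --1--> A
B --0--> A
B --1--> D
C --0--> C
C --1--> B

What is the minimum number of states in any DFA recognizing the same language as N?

2

Reachable states from the start: {A,B,D}. Unreachable: {C} — drop them.
Initial partition by acceptance: {A} | {B,D}.
The partition is now stable with 2 blocks: {A} | {B,D}.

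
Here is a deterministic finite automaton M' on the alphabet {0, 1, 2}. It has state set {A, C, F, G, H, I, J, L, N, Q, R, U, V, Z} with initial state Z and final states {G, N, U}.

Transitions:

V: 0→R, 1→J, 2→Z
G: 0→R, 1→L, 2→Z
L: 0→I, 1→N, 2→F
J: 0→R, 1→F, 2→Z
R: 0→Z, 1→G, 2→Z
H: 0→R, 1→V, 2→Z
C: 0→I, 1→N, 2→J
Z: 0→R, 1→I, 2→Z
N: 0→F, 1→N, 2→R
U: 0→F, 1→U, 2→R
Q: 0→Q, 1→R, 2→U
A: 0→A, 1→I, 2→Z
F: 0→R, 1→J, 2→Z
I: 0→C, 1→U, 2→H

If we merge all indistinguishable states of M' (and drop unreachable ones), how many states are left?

First remove the unreachable states {A,Q}; 12 states remain.
Initial partition by acceptance: {G,N,U} | {C,F,H,I,J,L,R,V,Z}.
Split {G,N,U} by δ(·,1) → {N,U} and {G}.
Split {C,F,H,I,J,L,R,V,Z} by δ(·,1) → {F,H,J,V,Z} and {C,I,L} and {R}.
Refine {F,H,J,V,Z} on symbol 1: members go to different blocks, giving {F,H,J,V} and {Z}.
The partition is now stable with 6 blocks: {N,U} | {F,H,J,V} | {G} | {C,I,L} | {R} | {Z}.

6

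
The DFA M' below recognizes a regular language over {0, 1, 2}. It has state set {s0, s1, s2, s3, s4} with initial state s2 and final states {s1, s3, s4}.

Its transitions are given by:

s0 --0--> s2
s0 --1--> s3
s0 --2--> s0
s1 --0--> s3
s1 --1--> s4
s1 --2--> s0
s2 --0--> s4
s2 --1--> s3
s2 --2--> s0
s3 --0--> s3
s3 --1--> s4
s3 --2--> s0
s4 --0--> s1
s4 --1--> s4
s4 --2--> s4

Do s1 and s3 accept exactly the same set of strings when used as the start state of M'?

Every state is reachable, so we keep all 5.
Initial partition by acceptance: {s1,s3,s4} | {s0,s2}.
Refine {s1,s3,s4} on symbol 2: members go to different blocks, giving {s1,s3} and {s4}.
Split {s0,s2} by δ(·,0) → {s0} and {s2}.
The partition is now stable with 4 blocks: {s1,s3} | {s0} | {s4} | {s2}.
s1 and s3 lie in the same block of the stable partition, so they are equivalent — no string distinguishes them.

Yes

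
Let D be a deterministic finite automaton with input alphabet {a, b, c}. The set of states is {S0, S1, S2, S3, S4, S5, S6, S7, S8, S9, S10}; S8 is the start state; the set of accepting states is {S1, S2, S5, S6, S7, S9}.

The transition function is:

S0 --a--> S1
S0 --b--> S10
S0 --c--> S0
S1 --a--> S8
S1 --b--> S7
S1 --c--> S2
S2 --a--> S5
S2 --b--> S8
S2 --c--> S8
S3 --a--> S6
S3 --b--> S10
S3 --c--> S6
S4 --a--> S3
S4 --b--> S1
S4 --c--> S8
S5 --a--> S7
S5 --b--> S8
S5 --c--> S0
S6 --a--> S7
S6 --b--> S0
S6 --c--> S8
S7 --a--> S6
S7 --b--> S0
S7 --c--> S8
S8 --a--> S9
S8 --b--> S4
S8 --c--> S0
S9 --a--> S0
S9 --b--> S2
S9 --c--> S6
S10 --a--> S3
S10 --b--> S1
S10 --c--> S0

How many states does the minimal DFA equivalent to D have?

5

All states are reachable from the start state.
P0 = {S1,S2,S5,S6,S7,S9} | {S0,S3,S4,S8,S10}.
On input a, block {S1,S2,S5,S6,S7,S9} splits into {S2,S5,S6,S7} and {S1,S9}.
Refine {S0,S3,S4,S8,S10} on symbol a: members go to different blocks, giving {S0,S8} and {S4,S10} and {S3}.
No further refinement is possible. Final partition (5 blocks): {S2,S5,S6,S7} | {S0,S8} | {S1,S9} | {S4,S10} | {S3}.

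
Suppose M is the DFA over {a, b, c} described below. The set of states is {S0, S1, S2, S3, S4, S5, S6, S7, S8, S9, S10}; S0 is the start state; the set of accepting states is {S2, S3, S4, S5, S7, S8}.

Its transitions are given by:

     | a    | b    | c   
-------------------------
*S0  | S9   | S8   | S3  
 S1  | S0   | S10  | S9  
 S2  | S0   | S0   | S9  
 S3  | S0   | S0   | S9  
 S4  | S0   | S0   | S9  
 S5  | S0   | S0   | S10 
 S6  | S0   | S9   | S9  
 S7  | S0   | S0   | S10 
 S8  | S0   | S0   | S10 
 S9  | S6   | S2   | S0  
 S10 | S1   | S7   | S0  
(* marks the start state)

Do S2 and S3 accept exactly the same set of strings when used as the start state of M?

Yes

Reachable states from the start: {S0,S1,S2,S3,S6,S7,S8,S9,S10}. Unreachable: {S4,S5} — drop them.
P0 = {S2,S3,S7,S8} | {S0,S1,S6,S9,S10}.
On input b, block {S0,S1,S6,S9,S10} splits into {S0,S9,S10} and {S1,S6}.
On input a, block {S0,S9,S10} splits into {S9,S10} and {S0}.
The partition is now stable with 4 blocks: {S2,S3,S7,S8} | {S9,S10} | {S1,S6} | {S0}.
S2 and S3 lie in the same block of the stable partition, so they are equivalent — no string distinguishes them.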